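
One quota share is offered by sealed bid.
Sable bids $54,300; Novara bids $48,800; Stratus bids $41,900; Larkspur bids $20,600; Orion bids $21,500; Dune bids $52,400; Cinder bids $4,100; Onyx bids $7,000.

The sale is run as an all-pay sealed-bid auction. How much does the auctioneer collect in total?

Rule: the highest bidder wins the item, but every bidder pays their own bid.
Bids in order: 54,300 (Sable) > 52,400 (Dune) > 48,800 (Novara) > 41,900 (Stratus) > 21,500 (Orion) > 20,600 (Larkspur) > …
Sable wins with the top bid; all bids are sunk regardless.
Every bidder forfeits their bid regardless of winning.
Revenue = 54,300 + 48,800 + 41,900 + 20,600 + 21,500 + 52,400 + 4,100 + 7,000 = $250,600.

Total revenue: $250,600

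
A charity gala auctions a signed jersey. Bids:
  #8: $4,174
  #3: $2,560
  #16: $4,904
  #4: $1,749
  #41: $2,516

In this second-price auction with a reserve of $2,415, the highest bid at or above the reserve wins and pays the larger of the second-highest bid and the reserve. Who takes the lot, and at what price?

#16 pays $4,174

Bids ranked: 4,904 (#16) > 4,174 (#8) > 2,560 (#3) > 2,516 (#41) > 1,749 (#4)
#16 has the top bid at or above the reserve ($4,904).
max(second-highest $4,174, reserve $2,415) = $4,174; the reserve does not bind.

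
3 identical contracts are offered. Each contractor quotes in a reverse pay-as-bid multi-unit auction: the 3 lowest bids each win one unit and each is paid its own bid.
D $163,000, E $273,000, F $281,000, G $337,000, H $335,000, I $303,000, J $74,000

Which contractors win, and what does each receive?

Bids ranked low→high: 74,000 (J), 163,000 (D), 273,000 (E), 281,000 (F), 303,000 (I), …
Lowest 3: J, D, E.
Each winner is paid its own bid: J $74,000, D $163,000, E $273,000.

J $74,000, D $163,000, E $273,000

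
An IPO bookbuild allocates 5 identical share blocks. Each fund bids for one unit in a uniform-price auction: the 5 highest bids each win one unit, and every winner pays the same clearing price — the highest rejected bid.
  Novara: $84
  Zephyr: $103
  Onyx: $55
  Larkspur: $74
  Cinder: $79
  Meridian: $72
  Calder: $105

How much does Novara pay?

Novara pays $72

Bids ranked high→low: 105 (Calder), 103 (Zephyr), 84 (Novara), 79 (Cinder), 74 (Larkspur), 72 (Meridian), 55 (Onyx)
Winners (5 units): Calder, Zephyr, Novara, Cinder, Larkspur.
Clearing price = highest rejected bid = $72.
Novara wins → pays $72.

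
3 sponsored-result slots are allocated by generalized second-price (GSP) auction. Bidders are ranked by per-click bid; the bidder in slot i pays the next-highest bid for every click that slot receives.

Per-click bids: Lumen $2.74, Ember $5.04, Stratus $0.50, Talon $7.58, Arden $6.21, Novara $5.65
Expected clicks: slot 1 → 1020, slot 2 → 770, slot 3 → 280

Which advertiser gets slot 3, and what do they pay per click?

Ranked by bid: $7.58 (Talon) > $6.21 (Arden) > $5.65 (Novara) > $5.04 (Ember) > …
Slot 3 goes to the third-ranked bidder, Novara, who pays the next bid down: $5.04/click.

Novara; $5.04 per click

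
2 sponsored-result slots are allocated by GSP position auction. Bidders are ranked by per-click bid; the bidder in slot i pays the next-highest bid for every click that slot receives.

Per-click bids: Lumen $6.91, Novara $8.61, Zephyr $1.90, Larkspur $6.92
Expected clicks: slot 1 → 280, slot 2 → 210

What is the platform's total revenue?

Sorting advertisers: $8.61 (Novara) > $6.92 (Larkspur) > $6.91 (Lumen) > …
Slot 1: Novara pays $6.92 × 280 = $1937.60
Slot 2: Larkspur pays $6.91 × 210 = $1451.10
Total = $3388.70

Total revenue: $3388.70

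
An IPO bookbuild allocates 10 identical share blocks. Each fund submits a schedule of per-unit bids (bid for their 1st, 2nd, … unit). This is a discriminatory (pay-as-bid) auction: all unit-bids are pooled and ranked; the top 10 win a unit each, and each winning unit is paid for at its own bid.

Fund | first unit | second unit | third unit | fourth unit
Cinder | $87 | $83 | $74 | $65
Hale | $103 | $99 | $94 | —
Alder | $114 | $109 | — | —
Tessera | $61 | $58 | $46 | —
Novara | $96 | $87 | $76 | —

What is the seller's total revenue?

All unit-bids, highest first — top 10: 114 (Alder-1), 109 (Alder-2), 103 (Hale-1), 99 (Hale-2), 96 (Novara-1), 94 (Hale-3), 87 (Cinder-1), 87 (Novara-2), 83 (Cinder-2), 76 (Novara-3)
Next rejected bid: $74 (not a price — pay-as-bid).
Each winning unit pays its own bid.
Revenue = 114 + 109 + 103 + 99 + 96 + 94 + 87 + 87 + 83 + 76 = $948.

Total revenue: $948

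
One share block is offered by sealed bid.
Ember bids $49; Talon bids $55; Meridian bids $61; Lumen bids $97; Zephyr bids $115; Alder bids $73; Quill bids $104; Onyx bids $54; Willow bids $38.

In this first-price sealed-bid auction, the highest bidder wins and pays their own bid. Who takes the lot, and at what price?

Zephyr pays $115

Bids ranked: 115 (Zephyr) > 104 (Quill) > 97 (Lumen) > 73 (Alder) > 61 (Meridian) > 55 (Talon) > …
First-price: Zephyr pays what they bid, $115.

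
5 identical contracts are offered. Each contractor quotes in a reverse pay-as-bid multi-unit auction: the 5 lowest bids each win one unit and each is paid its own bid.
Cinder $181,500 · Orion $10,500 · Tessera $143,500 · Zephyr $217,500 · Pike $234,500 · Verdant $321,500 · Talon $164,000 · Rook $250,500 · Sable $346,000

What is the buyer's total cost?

Ordering the bids: 10,500 (Orion), 143,500 (Tessera), 164,000 (Talon), 181,500 (Cinder), 217,500 (Zephyr), 234,500 (Pike), 250,500 (Rook), …
The 5 lowest are Orion, Tessera, Talon, Cinder, Zephyr.
Total cost = 10,500 + 143,500 + 164,000 + 181,500 + 217,500 = $717,000.

Total cost: $717,000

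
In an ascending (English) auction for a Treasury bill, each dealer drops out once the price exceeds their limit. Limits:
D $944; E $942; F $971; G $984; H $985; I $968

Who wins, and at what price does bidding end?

Limits ranked: 985 (H) > 984 (G) > 971 (F) > 968 (I) > 944 (D) > 942 (E)
G is the last rival to drop out, at $984; H remains and wins at that price.

H wins at $984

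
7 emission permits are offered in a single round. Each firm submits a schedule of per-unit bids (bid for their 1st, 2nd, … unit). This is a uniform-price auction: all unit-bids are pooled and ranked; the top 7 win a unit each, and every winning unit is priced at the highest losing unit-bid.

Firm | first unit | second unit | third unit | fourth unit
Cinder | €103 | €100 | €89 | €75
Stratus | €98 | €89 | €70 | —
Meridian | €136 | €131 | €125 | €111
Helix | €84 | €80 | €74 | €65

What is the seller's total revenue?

Pooled unit-bids ranked (top 7): 136 (Meridian-1), 131 (Meridian-2), 125 (Meridian-3), 111 (Meridian-4), 103 (Cinder-1), 100 (Cinder-2), 98 (Stratus-1)
The (k+1)-th unit-bid is €89.
Allocation: Cinder 2, Meridian 4, Stratus 1. Every unit priced at €89.
Revenue = 7 × 89 = €623.

Total revenue: €623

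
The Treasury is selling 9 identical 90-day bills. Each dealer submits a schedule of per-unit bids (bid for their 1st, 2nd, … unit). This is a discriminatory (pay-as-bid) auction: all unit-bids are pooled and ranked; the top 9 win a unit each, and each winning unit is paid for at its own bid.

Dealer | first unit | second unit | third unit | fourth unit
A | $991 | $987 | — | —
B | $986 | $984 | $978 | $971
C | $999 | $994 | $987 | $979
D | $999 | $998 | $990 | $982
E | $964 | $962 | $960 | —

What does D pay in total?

Pooled unit-bids ranked (top 9): 999 (C-1), 999 (D-1), 998 (D-2), 994 (C-2), 991 (A-1), 990 (D-3), 987 (A-2), 987 (C-3), 986 (B-1)
Next rejected bid: $984 (not a price — pay-as-bid).
D's winning unit-bids: 999 + 998 + 990 = $2,987.

D pays $2,987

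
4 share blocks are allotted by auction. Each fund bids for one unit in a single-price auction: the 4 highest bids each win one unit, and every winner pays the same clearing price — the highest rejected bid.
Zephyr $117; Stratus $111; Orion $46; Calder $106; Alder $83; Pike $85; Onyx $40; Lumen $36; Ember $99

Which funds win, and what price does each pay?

Zephyr, Stratus, Calder, Ember; each pays $85

Bids ranked high→low: 117 (Zephyr), 111 (Stratus), 106 (Calder), 99 (Ember), 85 (Pike), 83 (Alder), …
Winners (4 units): Zephyr, Stratus, Calder, Ember.
Highest unsuccessful bid: $85 → clearing price.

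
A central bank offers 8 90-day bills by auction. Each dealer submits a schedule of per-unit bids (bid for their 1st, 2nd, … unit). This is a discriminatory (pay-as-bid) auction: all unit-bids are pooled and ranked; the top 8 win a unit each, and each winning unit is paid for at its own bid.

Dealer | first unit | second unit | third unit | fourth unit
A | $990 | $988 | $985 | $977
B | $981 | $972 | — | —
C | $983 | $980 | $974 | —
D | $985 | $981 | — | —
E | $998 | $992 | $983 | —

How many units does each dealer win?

A 3, C 1, D 1, E 3

Merging the schedules and taking the best 8: 998 (E-1), 992 (E-2), 990 (A-1), 988 (A-2), 985 (A-3), 985 (D-1), 983 (C-1), 983 (E-3)
Next rejected bid: $981 (not a price — pay-as-bid).
Allocation: A 3, C 1, D 1, E 3.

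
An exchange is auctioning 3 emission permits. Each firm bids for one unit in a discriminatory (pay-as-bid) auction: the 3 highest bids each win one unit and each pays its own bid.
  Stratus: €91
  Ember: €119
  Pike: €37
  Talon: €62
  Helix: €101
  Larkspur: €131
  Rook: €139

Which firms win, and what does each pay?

Rook €139, Larkspur €131, Ember €119

Bids ranked high→low: 139 (Rook), 131 (Larkspur), 119 (Ember), 101 (Helix), 91 (Stratus), …
Winners (3 units): Rook, Larkspur, Ember.
Each winner pays its own bid: Rook €139, Larkspur €131, Ember €119.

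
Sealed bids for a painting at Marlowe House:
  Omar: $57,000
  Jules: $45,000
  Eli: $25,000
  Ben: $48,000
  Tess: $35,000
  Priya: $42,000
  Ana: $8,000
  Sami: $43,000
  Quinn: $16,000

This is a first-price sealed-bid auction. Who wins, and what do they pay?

Rule: the highest bidder wins and pays their own bid.
Bids in order: 57,000 (Omar) > 48,000 (Ben) > 45,000 (Jules) > 43,000 (Sami) > 42,000 (Priya) > 35,000 (Tess) > …
Omar is highest → pays own bid, $57,000.

Omar pays $57,000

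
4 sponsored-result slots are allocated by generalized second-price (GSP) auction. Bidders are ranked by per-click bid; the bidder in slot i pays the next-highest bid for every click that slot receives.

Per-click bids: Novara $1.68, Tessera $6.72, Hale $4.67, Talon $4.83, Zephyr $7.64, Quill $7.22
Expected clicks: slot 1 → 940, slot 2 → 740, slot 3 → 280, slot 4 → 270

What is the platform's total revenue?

Sorting advertisers: $7.64 (Zephyr) > $7.22 (Quill) > $6.72 (Tessera) > $4.83 (Talon) > $4.67 (Hale) > …
Slot 1: Zephyr pays $7.22 × 940 = $6786.80
Slot 2: Quill pays $6.72 × 740 = $4972.80
Slot 3: Tessera pays $4.83 × 280 = $1352.40
Slot 4: Talon pays $4.67 × 270 = $1260.90
Total = $14372.90

Total revenue: $14372.90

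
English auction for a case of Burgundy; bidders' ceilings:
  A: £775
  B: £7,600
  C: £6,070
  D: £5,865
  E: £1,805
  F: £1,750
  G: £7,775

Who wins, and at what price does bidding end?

Open ascending-bid auction: the price rises until one bidder remains; the winner pays the price at which the last rival dropped out.
Limits in order: 7,775 (G) > 7,600 (B) > 6,070 (C) > 5,865 (D) > 1,805 (E) > 1,750 (F) > …
Once the price passes £7,600, only G is left; the hammer falls at B's limit of £7,600.

G wins at £7,600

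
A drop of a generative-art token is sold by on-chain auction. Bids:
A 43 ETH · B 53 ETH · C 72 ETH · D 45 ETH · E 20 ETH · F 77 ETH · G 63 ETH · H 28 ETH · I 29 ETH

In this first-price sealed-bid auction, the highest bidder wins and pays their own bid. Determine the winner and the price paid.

F pays 77 ETH

Bids ranked: 77 (F) > 72 (C) > 63 (G) > 53 (B) > 45 (D) > 43 (A) > …
F has the highest bid and pays exactly that: 77 ETH.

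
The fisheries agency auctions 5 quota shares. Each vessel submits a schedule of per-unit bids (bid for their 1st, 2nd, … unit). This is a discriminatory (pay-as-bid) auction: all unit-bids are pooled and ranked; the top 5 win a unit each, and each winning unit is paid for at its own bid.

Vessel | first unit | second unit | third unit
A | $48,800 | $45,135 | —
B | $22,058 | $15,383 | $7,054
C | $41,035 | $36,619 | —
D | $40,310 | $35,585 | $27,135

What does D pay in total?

D pays $40,310

All unit-bids, highest first — top 5: 48,800 (A-1), 45,135 (A-2), 41,035 (C-1), 40,310 (D-1), 36,619 (C-2)
Next rejected bid: $35,585 (not a price — pay-as-bid).
D's winning unit-bids: 40,310 = $40,310.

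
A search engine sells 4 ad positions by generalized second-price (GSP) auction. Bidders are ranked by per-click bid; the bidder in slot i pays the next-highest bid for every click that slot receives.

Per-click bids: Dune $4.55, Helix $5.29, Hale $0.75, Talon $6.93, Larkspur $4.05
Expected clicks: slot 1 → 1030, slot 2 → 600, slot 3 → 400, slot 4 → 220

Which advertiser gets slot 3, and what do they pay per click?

Dune; $4.05 per click

Ranked by bid: $6.93 (Talon) > $5.29 (Helix) > $4.55 (Dune) > $4.05 (Larkspur) > $0.75 (Hale)
Slot 3 goes to the third-ranked bidder, Dune, who pays the next bid down: $4.05/click.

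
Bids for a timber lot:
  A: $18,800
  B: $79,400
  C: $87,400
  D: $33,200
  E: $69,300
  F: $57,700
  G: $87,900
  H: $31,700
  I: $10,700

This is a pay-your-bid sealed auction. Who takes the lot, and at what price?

G pays $87,900

Pay-your-bid sealed auction: the highest bidder wins and pays their own bid.
Bids in order: 87,900 (G) > 87,400 (C) > 79,400 (B) > 69,300 (E) > 57,700 (F) > 33,200 (D) > …
First-price: G pays what they bid, $87,900.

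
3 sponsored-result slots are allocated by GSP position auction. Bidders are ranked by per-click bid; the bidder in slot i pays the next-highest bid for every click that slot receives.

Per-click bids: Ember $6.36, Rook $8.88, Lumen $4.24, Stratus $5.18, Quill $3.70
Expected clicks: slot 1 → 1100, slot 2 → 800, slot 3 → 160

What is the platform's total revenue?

Ranked by bid: $8.88 (Rook) > $6.36 (Ember) > $5.18 (Stratus) > $4.24 (Lumen) > …
Slot 1: Rook pays $6.36 × 1100 = $6996.00
Slot 2: Ember pays $5.18 × 800 = $4144.00
Slot 3: Stratus pays $4.24 × 160 = $678.40
Total = $11818.40

Total revenue: $11818.40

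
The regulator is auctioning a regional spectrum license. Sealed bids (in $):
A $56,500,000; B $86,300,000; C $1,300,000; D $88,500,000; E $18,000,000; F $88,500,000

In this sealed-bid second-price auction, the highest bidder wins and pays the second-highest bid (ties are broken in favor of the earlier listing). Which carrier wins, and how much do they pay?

Bids in order: 88,500,000 (D) > 88,500,000 (F) > 86,300,000 (B) > 56,500,000 (A) > 18,000,000 (E) > 1,300,000 (C)
Tie at $88,500,000 → D wins by tie-break.
Second-price: D pays F's bid of $88,500,000.

D pays $88,500,000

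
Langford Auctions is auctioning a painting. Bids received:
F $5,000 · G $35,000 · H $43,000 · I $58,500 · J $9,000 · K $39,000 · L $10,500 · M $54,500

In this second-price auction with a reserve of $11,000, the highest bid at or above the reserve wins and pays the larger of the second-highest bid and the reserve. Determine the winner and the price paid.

Second-price auction with a reserve of $11,000: the highest bid at or above the reserve wins and pays the larger of the second-highest bid and the reserve.
Bids ranked: 58,500 (I) > 54,500 (M) > 43,000 (H) > 39,000 (K) > 35,000 (G) > 10,500 (L) > …
I has the top bid at or above the reserve ($58,500).
Second-highest bid $54,500 exceeds the reserve $11,000 → payment $54,500.

I pays $54,500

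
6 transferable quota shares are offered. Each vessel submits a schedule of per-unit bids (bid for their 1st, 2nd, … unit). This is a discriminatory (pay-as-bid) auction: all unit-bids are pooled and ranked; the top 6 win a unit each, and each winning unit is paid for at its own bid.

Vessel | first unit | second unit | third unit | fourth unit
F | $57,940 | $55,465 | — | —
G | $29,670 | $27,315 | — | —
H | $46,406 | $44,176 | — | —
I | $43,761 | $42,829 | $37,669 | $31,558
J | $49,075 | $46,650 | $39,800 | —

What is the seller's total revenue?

Total revenue: $299,712

Merging the schedules and taking the best 6: 57,940 (F-1), 55,465 (F-2), 49,075 (J-1), 46,650 (J-2), 46,406 (H-1), 44,176 (H-2)
Next rejected bid: $43,761 (not a price — pay-as-bid).
Each winning unit pays its own bid.
Revenue = 57,940 + 55,465 + 49,075 + 46,650 + 46,406 + 44,176 = $299,712.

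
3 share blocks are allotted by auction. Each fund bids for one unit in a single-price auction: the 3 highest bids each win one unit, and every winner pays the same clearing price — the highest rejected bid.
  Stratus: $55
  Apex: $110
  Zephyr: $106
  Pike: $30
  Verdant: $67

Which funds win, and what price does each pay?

Bids ranked high→low: 110 (Apex), 106 (Zephyr), 67 (Verdant), 55 (Stratus), 30 (Pike)
Top 3: Apex, Zephyr, Verdant.
First losing bid is Stratus's $55, which sets the uniform price.

Apex, Zephyr, Verdant; each pays $55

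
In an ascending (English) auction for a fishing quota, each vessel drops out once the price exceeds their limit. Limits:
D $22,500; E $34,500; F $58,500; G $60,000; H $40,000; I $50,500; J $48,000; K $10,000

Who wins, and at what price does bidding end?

Limits in order: 60,000 (G) > 58,500 (F) > 50,500 (I) > 48,000 (J) > 40,000 (H) > 34,500 (E) > …
Bidding ends when F exits at $58,500; G takes it.

G wins at $58,500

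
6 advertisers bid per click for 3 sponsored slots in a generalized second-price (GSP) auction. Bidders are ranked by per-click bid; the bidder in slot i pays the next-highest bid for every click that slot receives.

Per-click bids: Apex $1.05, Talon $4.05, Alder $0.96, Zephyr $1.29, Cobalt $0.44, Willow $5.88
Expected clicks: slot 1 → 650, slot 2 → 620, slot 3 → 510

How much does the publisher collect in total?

Total revenue: $3967.80

Ranked by bid: $5.88 (Willow) > $4.05 (Talon) > $1.29 (Zephyr) > $1.05 (Apex) > …
Slot 1: Willow pays $4.05 × 650 = $2632.50
Slot 2: Talon pays $1.29 × 620 = $799.80
Slot 3: Zephyr pays $1.05 × 510 = $535.50
Total = $3967.80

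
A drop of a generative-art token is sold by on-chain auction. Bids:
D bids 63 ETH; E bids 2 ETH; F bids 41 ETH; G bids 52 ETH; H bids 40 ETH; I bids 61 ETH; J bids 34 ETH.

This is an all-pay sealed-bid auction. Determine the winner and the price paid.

Sorting bids: 63 (D) > 61 (I) > 52 (G) > 41 (F) > 40 (H) > 34 (J) > …
D wins with the top bid; all bids are sunk regardless.

D pays 63 ETH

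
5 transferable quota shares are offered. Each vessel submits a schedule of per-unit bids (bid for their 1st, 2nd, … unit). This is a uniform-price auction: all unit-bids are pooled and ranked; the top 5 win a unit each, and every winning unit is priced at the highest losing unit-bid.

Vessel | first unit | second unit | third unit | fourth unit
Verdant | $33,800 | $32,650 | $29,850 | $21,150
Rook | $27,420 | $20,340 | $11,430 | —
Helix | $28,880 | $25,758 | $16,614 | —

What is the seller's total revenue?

Total revenue: $128,790

Merging the schedules and taking the best 5: 33,800 (Verdant-1), 32,650 (Verdant-2), 29,850 (Verdant-3), 28,880 (Helix-1), 27,420 (Rook-1)
The (k+1)-th unit-bid is $25,758.
Allocation: Helix 1, Rook 1, Verdant 3. Every unit priced at $25,758.
Revenue = 5 × 25,758 = $128,790.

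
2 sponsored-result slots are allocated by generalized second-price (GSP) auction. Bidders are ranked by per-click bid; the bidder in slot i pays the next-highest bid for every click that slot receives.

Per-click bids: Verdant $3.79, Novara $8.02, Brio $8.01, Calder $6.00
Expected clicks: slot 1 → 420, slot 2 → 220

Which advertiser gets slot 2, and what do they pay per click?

Brio; $6.00 per click

Sorting advertisers: $8.02 (Novara) > $8.01 (Brio) > $6.00 (Calder) > …
Slot 2 goes to the second-ranked bidder, Brio, who pays the next bid down: $6.00/click.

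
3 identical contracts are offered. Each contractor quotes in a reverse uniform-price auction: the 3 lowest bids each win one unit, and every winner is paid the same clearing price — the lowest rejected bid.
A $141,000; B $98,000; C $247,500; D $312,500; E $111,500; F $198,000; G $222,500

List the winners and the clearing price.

B, E, A; each is paid $198,000

Bids ranked low→high: 98,000 (B), 111,500 (E), 141,000 (A), 198,000 (F), 222,500 (G), …
Lowest 3: B, E, A.
First losing bid is F's $198,000, which sets the uniform price.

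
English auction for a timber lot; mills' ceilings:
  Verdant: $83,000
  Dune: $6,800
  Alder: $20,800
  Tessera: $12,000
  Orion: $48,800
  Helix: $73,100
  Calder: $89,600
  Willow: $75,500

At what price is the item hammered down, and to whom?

Limits ranked: 89,600 (Calder) > 83,000 (Verdant) > 75,500 (Willow) > 73,100 (Helix) > 48,800 (Orion) > 20,800 (Alder) > …
Bidding ends when Verdant exits at $83,000; Calder takes it.

Calder wins at $83,000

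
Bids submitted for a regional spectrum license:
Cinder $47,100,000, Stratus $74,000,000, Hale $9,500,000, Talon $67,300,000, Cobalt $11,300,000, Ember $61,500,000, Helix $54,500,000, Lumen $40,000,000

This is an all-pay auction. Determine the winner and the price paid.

Bids in order: 74,000,000 (Stratus) > 67,300,000 (Talon) > 61,500,000 (Ember) > 54,500,000 (Helix) > 47,100,000 (Cinder) > 40,000,000 (Lumen) > …
Stratus is highest and takes the item; every bidder forfeits their bid.

Stratus pays $74,000,000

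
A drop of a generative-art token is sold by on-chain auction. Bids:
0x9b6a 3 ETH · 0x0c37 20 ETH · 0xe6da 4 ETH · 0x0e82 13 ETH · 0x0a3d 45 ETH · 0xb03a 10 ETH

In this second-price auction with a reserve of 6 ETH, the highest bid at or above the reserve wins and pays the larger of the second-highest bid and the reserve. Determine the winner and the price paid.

Bids ranked: 45 (0x0a3d) > 20 (0x0c37) > 13 (0x0e82) > 10 (0xb03a) > 4 (0xe6da) > 3 (0x9b6a)
0x0a3d has the top bid at or above the reserve (45 ETH).
Second-highest bid 20 ETH exceeds the reserve 6 ETH → payment 20 ETH.

0x0a3d pays 20 ETH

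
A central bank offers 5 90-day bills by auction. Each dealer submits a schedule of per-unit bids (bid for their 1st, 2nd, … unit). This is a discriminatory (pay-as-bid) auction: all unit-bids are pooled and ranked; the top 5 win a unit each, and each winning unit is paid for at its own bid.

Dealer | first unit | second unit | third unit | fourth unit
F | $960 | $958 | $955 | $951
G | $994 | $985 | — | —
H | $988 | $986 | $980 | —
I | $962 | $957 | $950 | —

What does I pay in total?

All unit-bids, highest first — top 5: 994 (G-1), 988 (H-1), 986 (H-2), 985 (G-2), 980 (H-3)
Next rejected bid: $962 (not a price — pay-as-bid).
I wins no units.

I pays $0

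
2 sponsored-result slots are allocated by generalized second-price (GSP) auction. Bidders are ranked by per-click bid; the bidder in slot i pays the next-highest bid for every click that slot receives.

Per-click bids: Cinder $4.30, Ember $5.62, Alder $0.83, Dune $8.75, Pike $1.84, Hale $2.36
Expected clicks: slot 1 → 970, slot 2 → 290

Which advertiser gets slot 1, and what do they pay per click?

Per-click bids in order: $8.75 (Dune) > $5.62 (Ember) > $4.30 (Cinder) > …
Slot 1 goes to the first-ranked bidder, Dune, who pays the next bid down: $5.62/click.

Dune; $5.62 per click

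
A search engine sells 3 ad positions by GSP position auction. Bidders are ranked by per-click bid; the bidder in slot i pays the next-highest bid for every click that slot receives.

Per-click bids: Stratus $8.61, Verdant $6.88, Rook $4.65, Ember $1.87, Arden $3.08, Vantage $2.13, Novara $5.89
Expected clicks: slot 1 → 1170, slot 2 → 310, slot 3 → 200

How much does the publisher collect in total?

Ranked by bid: $8.61 (Stratus) > $6.88 (Verdant) > $5.89 (Novara) > $4.65 (Rook) > …
Slot 1: Stratus pays $6.88 × 1170 = $8049.60
Slot 2: Verdant pays $5.89 × 310 = $1825.90
Slot 3: Novara pays $4.65 × 200 = $930.00
Total = $10805.50

Total revenue: $10805.50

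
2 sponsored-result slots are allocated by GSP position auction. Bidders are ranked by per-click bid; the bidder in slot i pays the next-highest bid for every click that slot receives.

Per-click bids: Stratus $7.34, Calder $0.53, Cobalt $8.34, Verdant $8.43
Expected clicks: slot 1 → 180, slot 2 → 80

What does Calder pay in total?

Calder pays $0.00

Sorting advertisers: $8.43 (Verdant) > $8.34 (Cobalt) > $7.34 (Stratus) > …
Calder ranks below slot 2 → no slot, pays nothing.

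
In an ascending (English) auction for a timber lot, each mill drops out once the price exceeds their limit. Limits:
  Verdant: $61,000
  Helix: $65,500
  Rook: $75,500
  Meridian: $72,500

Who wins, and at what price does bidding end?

Rook wins at $72,500

Sorting limits: 75,500 (Rook) > 72,500 (Meridian) > 65,500 (Helix) > 61,000 (Verdant)
Bidding ends when Meridian exits at $72,500; Rook takes it.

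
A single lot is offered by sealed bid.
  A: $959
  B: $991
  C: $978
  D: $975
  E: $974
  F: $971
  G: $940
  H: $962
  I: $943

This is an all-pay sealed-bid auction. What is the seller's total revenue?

Total revenue: $8,693

Bids ranked: 991 (B) > 978 (C) > 975 (D) > 974 (E) > 971 (F) > 962 (H) > …
B wins with the top bid; all bids are sunk regardless.
Every bidder forfeits their bid regardless of winning.
Revenue = 959 + 991 + 978 + 975 + 974 + 971 + 940 + 962 + 943 = $8,693.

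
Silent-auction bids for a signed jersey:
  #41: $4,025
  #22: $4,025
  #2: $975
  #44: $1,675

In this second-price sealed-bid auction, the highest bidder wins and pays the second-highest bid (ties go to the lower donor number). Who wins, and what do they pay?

#22 pays $4,025

Rule: the highest bidder wins and pays the second-highest bid.
Bids in order: 4,025 (#22) > 4,025 (#41) > 1,675 (#44) > 975 (#2)
#22 and #41 tie at $4,025; tie-break gives it to #22.
Second-price: #22 pays #41's bid of $4,025.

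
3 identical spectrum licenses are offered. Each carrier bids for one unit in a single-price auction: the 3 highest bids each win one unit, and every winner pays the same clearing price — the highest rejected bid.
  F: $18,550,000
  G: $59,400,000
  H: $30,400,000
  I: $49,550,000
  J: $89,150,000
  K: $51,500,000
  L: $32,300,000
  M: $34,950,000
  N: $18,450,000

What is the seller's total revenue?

Sorting: 89,150,000 (J), 59,400,000 (G), 51,500,000 (K), 49,550,000 (I), 34,950,000 (M), …
Top 3: J, G, K.
Highest unsuccessful bid: $49,550,000 → clearing price.
Total revenue = 3 × $49,550,000 = $148,650,000.

Total revenue: $148,650,000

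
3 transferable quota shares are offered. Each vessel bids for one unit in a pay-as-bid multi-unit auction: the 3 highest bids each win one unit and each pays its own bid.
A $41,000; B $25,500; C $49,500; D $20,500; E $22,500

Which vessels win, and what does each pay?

Sorting: 49,500 (C), 41,000 (A), 25,500 (B), 22,500 (E), 20,500 (D)
Top 3: C, A, B.
Each winner pays its own bid: C $49,500, A $41,000, B $25,500.

C $49,500, A $41,000, B $25,500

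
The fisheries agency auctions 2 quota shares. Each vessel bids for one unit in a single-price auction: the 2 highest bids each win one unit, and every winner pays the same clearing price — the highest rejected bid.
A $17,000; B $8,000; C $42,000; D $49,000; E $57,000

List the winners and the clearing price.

E, D; each pays $42,000

Ordering the bids: 57,000 (E), 49,000 (D), 42,000 (C), 17,000 (A), …
Winners (2 units): E, D.
Highest unsuccessful bid: $42,000 → clearing price.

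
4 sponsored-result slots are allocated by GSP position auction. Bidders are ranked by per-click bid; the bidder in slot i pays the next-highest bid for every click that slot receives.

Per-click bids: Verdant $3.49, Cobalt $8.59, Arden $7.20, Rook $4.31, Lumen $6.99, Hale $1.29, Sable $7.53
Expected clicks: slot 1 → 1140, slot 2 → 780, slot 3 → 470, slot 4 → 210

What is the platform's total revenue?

Per-click bids in order: $8.59 (Cobalt) > $7.53 (Sable) > $7.20 (Arden) > $6.99 (Lumen) > $4.31 (Rook) > …
Slot 1: Cobalt pays $7.53 × 1140 = $8584.20
Slot 2: Sable pays $7.20 × 780 = $5616.00
Slot 3: Arden pays $6.99 × 470 = $3285.30
Slot 4: Lumen pays $4.31 × 210 = $905.10
Total = $18390.60

Total revenue: $18390.60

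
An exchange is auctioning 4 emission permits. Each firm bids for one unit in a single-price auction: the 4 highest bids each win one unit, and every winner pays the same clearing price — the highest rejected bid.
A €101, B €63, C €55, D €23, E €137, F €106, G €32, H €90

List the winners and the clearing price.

Bids ranked high→low: 137 (E), 106 (F), 101 (A), 90 (H), 63 (B), 55 (C), …
Winners (4 units): E, F, A, H.
Clearing price = highest rejected bid = €63.

E, F, A, H; each pays €63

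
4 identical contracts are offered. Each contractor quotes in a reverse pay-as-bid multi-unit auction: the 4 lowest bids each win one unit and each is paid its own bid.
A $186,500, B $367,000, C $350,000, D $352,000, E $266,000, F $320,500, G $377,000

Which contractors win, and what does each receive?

Bids ranked low→high: 186,500 (A), 266,000 (E), 320,500 (F), 350,000 (C), 352,000 (D), 367,000 (B), …
Lowest 4: A, E, F, C.
Each winner is paid its own bid: A $186,500, E $266,000, F $320,500, C $350,000.

A $186,500, E $266,000, F $320,500, C $350,000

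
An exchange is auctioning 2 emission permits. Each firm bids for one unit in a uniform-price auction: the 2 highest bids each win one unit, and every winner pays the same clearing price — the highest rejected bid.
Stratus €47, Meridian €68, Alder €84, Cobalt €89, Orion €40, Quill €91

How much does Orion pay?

Orion pays €0

Bids ranked high→low: 91 (Quill), 89 (Cobalt), 84 (Alder), 68 (Meridian), …
Winners (2 units): Quill, Cobalt.
Clearing price = highest rejected bid = €84.
Orion does not win → pays €0.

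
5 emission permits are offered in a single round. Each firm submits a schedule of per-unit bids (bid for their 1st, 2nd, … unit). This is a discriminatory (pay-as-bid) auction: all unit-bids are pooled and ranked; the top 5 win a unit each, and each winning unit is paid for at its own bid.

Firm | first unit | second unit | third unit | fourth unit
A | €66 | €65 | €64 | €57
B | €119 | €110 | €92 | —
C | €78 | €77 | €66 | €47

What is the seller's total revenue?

Total revenue: €476

Merging the schedules and taking the best 5: 119 (B-1), 110 (B-2), 92 (B-3), 78 (C-1), 77 (C-2)
Next rejected bid: €66 (not a price — pay-as-bid).
Each winning unit pays its own bid.
Revenue = 119 + 110 + 92 + 78 + 77 = €476.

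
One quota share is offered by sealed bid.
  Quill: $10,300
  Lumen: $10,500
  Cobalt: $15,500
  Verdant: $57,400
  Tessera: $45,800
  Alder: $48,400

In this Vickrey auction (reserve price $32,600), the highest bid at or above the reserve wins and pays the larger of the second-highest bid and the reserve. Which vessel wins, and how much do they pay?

Sorting bids: 57,400 (Verdant) > 48,400 (Alder) > 45,800 (Tessera) > 15,500 (Cobalt) > 10,500 (Lumen) > 10,300 (Quill)
Highest eligible bid: Verdant at $57,400.
max(second-highest $48,400, reserve $32,600) = $48,400; the reserve does not bind.

Verdant pays $48,400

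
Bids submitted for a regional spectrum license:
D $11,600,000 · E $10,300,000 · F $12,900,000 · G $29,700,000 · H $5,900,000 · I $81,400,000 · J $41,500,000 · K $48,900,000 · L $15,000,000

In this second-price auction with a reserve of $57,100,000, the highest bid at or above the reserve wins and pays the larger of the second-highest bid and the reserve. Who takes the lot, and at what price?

Rule: the highest bid at or above the reserve wins and pays the larger of the second-highest bid and the reserve.
Bids ranked: 81,400,000 (I) > 48,900,000 (K) > 41,500,000 (J) > 29,700,000 (G) > 15,000,000 (L) > 12,900,000 (F) > …
Highest eligible bid: I at $81,400,000.
max(second-highest $48,900,000, reserve $57,100,000) = $57,100,000.

I pays $57,100,000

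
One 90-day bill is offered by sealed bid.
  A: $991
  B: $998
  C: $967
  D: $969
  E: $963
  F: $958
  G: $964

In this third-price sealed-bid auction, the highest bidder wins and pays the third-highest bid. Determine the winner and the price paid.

B pays $969

Sorting bids: 998 (B) > 991 (A) > 969 (D) > 967 (C) > 964 (G) > 963 (E) > …
B wins; payment is bid #3 in the ranking = $969.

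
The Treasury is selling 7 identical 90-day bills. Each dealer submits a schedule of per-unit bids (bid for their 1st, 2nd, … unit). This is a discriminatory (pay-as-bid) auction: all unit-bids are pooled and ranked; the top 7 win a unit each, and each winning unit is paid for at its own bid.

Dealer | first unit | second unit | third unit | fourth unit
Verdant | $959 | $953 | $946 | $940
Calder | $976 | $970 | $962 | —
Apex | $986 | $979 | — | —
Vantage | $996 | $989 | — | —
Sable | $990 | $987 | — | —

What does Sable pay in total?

Sable pays $1,977

Pooled unit-bids ranked (top 7): 996 (Vantage-1), 990 (Sable-1), 989 (Vantage-2), 987 (Sable-2), 986 (Apex-1), 979 (Apex-2), 976 (Calder-1)
Next rejected bid: $970 (not a price — pay-as-bid).
Sable's winning unit-bids: 990 + 987 = $1,977.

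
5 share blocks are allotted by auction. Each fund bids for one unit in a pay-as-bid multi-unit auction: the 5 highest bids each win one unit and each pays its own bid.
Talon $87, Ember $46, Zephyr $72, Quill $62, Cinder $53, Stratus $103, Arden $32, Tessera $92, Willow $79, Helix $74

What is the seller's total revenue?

Bids ranked high→low: 103 (Stratus), 92 (Tessera), 87 (Talon), 79 (Willow), 74 (Helix), 72 (Zephyr), 62 (Quill), …
The 5 highest are Stratus, Tessera, Talon, Willow, Helix.
Total revenue = 103 + 92 + 87 + 79 + 74 = $435.

Total revenue: $435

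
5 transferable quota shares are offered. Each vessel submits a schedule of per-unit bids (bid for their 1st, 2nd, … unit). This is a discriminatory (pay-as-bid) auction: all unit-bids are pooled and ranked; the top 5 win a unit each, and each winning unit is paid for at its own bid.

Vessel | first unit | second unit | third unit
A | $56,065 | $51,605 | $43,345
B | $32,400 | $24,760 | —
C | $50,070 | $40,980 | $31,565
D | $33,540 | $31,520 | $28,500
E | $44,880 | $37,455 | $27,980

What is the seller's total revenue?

Total revenue: $245,965

Pooled unit-bids ranked (top 5): 56,065 (A-1), 51,605 (A-2), 50,070 (C-1), 44,880 (E-1), 43,345 (A-3)
Next rejected bid: $40,980 (not a price — pay-as-bid).
Each winning unit pays its own bid.
Revenue = 56,065 + 51,605 + 50,070 + 44,880 + 43,345 = $245,965.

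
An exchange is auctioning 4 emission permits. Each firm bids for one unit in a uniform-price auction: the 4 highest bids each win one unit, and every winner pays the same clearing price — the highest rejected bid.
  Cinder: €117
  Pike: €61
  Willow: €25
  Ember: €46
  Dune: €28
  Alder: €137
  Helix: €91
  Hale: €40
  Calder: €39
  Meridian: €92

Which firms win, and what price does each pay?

Alder, Cinder, Meridian, Helix; each pays €61

Sorting: 137 (Alder), 117 (Cinder), 92 (Meridian), 91 (Helix), 61 (Pike), 46 (Ember), …
The 4 highest are Alder, Cinder, Meridian, Helix.
Clearing price = highest rejected bid = €61.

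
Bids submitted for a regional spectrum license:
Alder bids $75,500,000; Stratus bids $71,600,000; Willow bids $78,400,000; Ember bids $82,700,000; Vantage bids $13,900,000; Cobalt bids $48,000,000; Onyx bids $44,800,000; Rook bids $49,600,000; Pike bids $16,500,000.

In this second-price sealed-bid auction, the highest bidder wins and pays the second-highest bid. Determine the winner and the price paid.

Rule: the highest bidder wins and pays the second-highest bid.
Bids ranked: 82,700,000 (Ember) > 78,400,000 (Willow) > 75,500,000 (Alder) > 71,600,000 (Stratus) > 49,600,000 (Rook) > 48,000,000 (Cobalt) > …
Ember wins with the highest bid; price is set by the runner-up at $78,400,000.

Ember pays $78,400,000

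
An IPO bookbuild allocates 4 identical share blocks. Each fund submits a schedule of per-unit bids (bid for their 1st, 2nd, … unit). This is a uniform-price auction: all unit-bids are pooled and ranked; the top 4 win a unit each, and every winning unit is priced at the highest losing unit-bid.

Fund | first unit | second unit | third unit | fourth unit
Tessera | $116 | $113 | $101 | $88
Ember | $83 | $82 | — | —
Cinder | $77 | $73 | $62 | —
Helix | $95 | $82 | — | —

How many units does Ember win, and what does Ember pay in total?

Ember: 0 units, pays $0

All unit-bids, highest first — top 4: 116 (Tessera-1), 113 (Tessera-2), 101 (Tessera-3), 95 (Helix-1)
First bid not allocated: $88.
Ember wins 0 unit(s) at $88 each.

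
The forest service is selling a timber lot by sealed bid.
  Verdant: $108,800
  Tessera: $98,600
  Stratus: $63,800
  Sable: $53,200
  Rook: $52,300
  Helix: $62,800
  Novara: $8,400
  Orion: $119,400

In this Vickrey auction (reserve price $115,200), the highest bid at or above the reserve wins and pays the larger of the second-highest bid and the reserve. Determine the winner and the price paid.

Orion pays $115,200

Rule: the highest bid at or above the reserve wins and pays the larger of the second-highest bid and the reserve.
Bids in order: 119,400 (Orion) > 108,800 (Verdant) > 98,600 (Tessera) > 63,800 (Stratus) > 62,800 (Helix) > 53,200 (Sable) > …
Orion has the top bid at or above the reserve ($119,400).
max(second-highest $108,800, reserve $115,200) = $115,200.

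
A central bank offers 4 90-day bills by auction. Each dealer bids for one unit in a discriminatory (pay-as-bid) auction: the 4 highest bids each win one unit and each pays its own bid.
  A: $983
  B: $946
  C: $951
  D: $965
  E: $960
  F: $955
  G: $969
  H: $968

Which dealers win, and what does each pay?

Ordering the bids: 983 (A), 969 (G), 968 (H), 965 (D), 960 (E), 955 (F), …
The 4 highest are A, G, H, D.
Each winner pays its own bid: A $983, G $969, H $968, D $965.

A $983, G $969, H $968, D $965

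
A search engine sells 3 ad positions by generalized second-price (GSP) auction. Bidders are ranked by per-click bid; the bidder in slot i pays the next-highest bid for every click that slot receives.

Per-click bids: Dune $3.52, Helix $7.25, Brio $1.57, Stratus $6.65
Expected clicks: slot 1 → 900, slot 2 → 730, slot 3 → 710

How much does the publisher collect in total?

Ranked by bid: $7.25 (Helix) > $6.65 (Stratus) > $3.52 (Dune) > $1.57 (Brio)
Slot 1: Helix pays $6.65 × 900 = $5985.00
Slot 2: Stratus pays $3.52 × 730 = $2569.60
Slot 3: Dune pays $1.57 × 710 = $1114.70
Total = $9669.30

Total revenue: $9669.30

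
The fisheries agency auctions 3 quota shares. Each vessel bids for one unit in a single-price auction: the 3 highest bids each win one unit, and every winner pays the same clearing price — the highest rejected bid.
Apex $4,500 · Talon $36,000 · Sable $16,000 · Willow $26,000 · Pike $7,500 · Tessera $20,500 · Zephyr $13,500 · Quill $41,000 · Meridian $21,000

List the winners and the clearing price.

Sorting: 41,000 (Quill), 36,000 (Talon), 26,000 (Willow), 21,000 (Meridian), 20,500 (Tessera), …
The 3 highest are Quill, Talon, Willow.
Clearing price = highest rejected bid = $21,000.

Quill, Talon, Willow; each pays $21,000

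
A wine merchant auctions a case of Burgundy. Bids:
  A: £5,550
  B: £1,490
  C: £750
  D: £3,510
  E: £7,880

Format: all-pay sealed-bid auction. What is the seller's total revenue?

Bids in order: 7,880 (E) > 5,550 (A) > 3,510 (D) > 1,490 (B) > 750 (C)
E wins with the top bid; all bids are sunk regardless.
Every bidder forfeits their bid regardless of winning.
Revenue = 5,550 + 1,490 + 750 + 3,510 + 7,880 = £19,180.

Total revenue: £19,180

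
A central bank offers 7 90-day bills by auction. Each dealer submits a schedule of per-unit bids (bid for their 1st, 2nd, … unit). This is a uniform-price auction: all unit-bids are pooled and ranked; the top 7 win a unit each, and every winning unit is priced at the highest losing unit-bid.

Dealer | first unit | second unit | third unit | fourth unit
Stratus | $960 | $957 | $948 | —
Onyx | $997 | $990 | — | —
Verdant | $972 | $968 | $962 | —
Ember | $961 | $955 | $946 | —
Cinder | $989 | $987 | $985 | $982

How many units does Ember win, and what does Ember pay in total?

All unit-bids, highest first — top 7: 997 (Onyx-1), 990 (Onyx-2), 989 (Cinder-1), 987 (Cinder-2), 985 (Cinder-3), 982 (Cinder-4), 972 (Verdant-1)
Highest rejected unit-bid = $968.
Ember wins 0 unit(s) at $968 each.

Ember: 0 units, pays $0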